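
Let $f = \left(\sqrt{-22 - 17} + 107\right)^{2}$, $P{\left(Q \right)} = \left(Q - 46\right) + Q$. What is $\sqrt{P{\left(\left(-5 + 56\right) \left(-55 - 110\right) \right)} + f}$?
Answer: $\sqrt{-5466 + 214 i \sqrt{39}} \approx 8.9724 + 74.475 i$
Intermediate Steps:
$P{\left(Q \right)} = -46 + 2 Q$ ($P{\left(Q \right)} = \left(-46 + Q\right) + Q = -46 + 2 Q$)
$f = \left(107 + i \sqrt{39}\right)^{2}$ ($f = \left(\sqrt{-39} + 107\right)^{2} = \left(i \sqrt{39} + 107\right)^{2} = \left(107 + i \sqrt{39}\right)^{2} \approx 11410.0 + 1336.4 i$)
$\sqrt{P{\left(\left(-5 + 56\right) \left(-55 - 110\right) \right)} + f} = \sqrt{\left(-46 + 2 \left(-5 + 56\right) \left(-55 - 110\right)\right) + \left(107 + i \sqrt{39}\right)^{2}} = \sqrt{\left(-46 + 2 \cdot 51 \left(-165\right)\right) + \left(107 + i \sqrt{39}\right)^{2}} = \sqrt{\left(-46 + 2 \left(-8415\right)\right) + \left(107 + i \sqrt{39}\right)^{2}} = \sqrt{\left(-46 - 16830\right) + \left(107 + i \sqrt{39}\right)^{2}} = \sqrt{-16876 + \left(107 + i \sqrt{39}\right)^{2}}$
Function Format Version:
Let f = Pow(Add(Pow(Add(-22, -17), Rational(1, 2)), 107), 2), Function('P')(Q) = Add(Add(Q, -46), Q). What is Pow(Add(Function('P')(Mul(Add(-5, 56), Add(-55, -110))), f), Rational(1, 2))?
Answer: Pow(Add(-5466, Mul(214, I, Pow(39, Rational(1, 2)))), Rational(1, 2)) ≈ Add(8.9724, Mul(74.475, I))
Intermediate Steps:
Function('P')(Q) = Add(-46, Mul(2, Q)) (Function('P')(Q) = Add(Add(-46, Q), Q) = Add(-46, Mul(2, Q)))
f = Pow(Add(107, Mul(I, Pow(39, Rational(1, 2)))), 2) (f = Pow(Add(Pow(-39, Rational(1, 2)), 107), 2) = Pow(Add(Mul(I, Pow(39, Rational(1, 2))), 107), 2) = Pow(Add(107, Mul(I, Pow(39, Rational(1, 2)))), 2) ≈ Add(11410., Mul(1336.4, I)))
Pow(Add(Function('P')(Mul(Add(-5, 56), Add(-55, -110))), f), Rational(1, 2)) = Pow(Add(Add(-46, Mul(2, Mul(Add(-5, 56), Add(-55, -110)))), Pow(Add(107, Mul(I, Pow(39, Rational(1, 2)))), 2)), Rational(1, 2)) = Pow(Add(Add(-46, Mul(2, Mul(51, -165))), Pow(Add(107, Mul(I, Pow(39, Rational(1, 2)))), 2)), Rational(1, 2)) = Pow(Add(Add(-46, Mul(2, -8415)), Pow(Add(107, Mul(I, Pow(39, Rational(1, 2)))), 2)), Rational(1, 2)) = Pow(Add(Add(-46, -16830), Pow(Add(107, Mul(I, Pow(39, Rational(1, 2)))), 2)), Rational(1, 2)) = Pow(Add(-16876, Pow(Add(107, Mul(I, Pow(39, Rational(1, 2)))), 2)), Rational(1, 2))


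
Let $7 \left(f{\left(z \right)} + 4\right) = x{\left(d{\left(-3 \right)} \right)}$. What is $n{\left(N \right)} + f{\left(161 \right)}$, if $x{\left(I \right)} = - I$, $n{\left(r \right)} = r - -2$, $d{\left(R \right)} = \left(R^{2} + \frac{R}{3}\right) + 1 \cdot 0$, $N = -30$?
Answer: $- \frac{232}{7} \approx -33.143$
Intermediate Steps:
$d{\left(R \right)} = R^{2} + \frac{R}{3}$ ($d{\left(R \right)} = \left(R^{2} + \frac{R}{3}\right) + 0 = R^{2} + \frac{R}{3}$)
$n{\left(r \right)} = 2 + r$ ($n{\left(r \right)} = r + 2 = 2 + r$)
$f{\left(z \right)} = - \frac{36}{7}$ ($f{\left(z \right)} = -4 + \frac{\left(-1\right) \left(- 3 \left(\frac{1}{3} - 3\right)\right)}{7} = -4 + \frac{\left(-1\right) \left(\left(-3\right) \left(- \frac{8}{3}\right)\right)}{7} = -4 + \frac{\left(-1\right) 8}{7} = -4 + \frac{1}{7} \left(-8\right) = -4 - \frac{8}{7} = - \frac{36}{7}$)
$n{\left(N \right)} + f{\left(161 \right)} = \left(2 - 30\right) - \frac{36}{7} = -28 - \frac{36}{7} = - \frac{232}{7}$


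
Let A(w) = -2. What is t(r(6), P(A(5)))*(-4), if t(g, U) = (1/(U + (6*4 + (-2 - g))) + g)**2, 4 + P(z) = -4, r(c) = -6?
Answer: -14161/100 ≈ -141.61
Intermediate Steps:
P(z) = -8 (P(z) = -4 - 4 = -8)
t(g, U) = (g + 1/(22 + U - g))**2 (t(g, U) = (1/(U + (24 + (-2 - g))) + g)**2 = (1/(U + (22 - g)) + g)**2 = (1/(22 + U - g) + g)**2 = (g + 1/(22 + U - g))**2)
t(r(6), P(A(5)))*(-4) = ((1 - 1*(-6)**2 + 22*(-6) - 8*(-6))**2/(22 - 8 - 1*(-6))**2)*(-4) = ((1 - 1*36 - 132 + 48)**2/(22 - 8 + 6)**2)*(-4) = ((1 - 36 - 132 + 48)**2/20**2)*(-4) = ((1/400)*(-119)**2)*(-4) = ((1/400)*14161)*(-4) = (14161/400)*(-4) = -14161/100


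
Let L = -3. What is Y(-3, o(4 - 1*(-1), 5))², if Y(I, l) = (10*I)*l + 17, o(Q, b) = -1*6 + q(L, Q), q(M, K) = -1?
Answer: 51529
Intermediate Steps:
o(Q, b) = -7 (o(Q, b) = -1*6 - 1 = -6 - 1 = -7)
Y(I, l) = 17 + 10*I*l (Y(I, l) = 10*I*l + 17 = 17 + 10*I*l)
Y(-3, o(4 - 1*(-1), 5))² = (17 + 10*(-3)*(-7))² = (17 + 210)² = 227² = 51529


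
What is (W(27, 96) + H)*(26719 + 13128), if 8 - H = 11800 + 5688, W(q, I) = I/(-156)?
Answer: -9055151056/13 ≈ -6.9655e+8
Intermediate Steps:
W(q, I) = -I/156 (W(q, I) = I*(-1/156) = -I/156)
H = -17480 (H = 8 - (11800 + 5688) = 8 - 1*17488 = 8 - 17488 = -17480)
(W(27, 96) + H)*(26719 + 13128) = (-1/156*96 - 17480)*(26719 + 13128) = (-8/13 - 17480)*39847 = -227248/13*39847 = -9055151056/13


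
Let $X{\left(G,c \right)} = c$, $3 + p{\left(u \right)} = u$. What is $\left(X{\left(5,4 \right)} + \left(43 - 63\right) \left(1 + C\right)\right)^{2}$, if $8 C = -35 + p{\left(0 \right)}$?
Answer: $6241$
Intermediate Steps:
$p{\left(u \right)} = -3 + u$
$C = - \frac{19}{4}$ ($C = \frac{-35 + \left(-3 + 0\right)}{8} = \frac{-35 - 3}{8} = \frac{1}{8} \left(-38\right) = - \frac{19}{4} \approx -4.75$)
$\left(X{\left(5,4 \right)} + \left(43 - 63\right) \left(1 + C\right)\right)^{2} = \left(4 + \left(43 - 63\right) \left(1 - \frac{19}{4}\right)\right)^{2} = \left(4 - -75\right)^{2} = \left(4 + 75\right)^{2} = 79^{2} = 6241$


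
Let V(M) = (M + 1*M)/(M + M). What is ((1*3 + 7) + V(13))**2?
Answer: 121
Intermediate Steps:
V(M) = 1 (V(M) = (M + M)/((2*M)) = (2*M)*(1/(2*M)) = 1)
((1*3 + 7) + V(13))**2 = ((1*3 + 7) + 1)**2 = ((3 + 7) + 1)**2 = (10 + 1)**2 = 11**2 = 121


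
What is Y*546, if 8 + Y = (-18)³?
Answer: -3188640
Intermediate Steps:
Y = -5840 (Y = -8 + (-18)³ = -8 - 5832 = -5840)
Y*546 = -5840*546 = -3188640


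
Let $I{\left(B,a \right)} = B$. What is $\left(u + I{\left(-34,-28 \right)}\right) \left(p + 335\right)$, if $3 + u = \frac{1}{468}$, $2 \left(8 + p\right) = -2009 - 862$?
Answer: $\frac{12795785}{312} \approx 41012.0$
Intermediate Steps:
$p = - \frac{2887}{2}$ ($p = -8 + \frac{-2009 - 862}{2} = -8 + \frac{1}{2} \left(-2871\right) = -8 - \frac{2871}{2} = - \frac{2887}{2} \approx -1443.5$)
$u = - \frac{1403}{468}$ ($u = -3 + \frac{1}{468} = - \frac{1403}{468} \approx -2.9979$)
$\left(u + I{\left(-34,-28 \right)}\right) \left(p + 335\right) = \left(- \frac{1403}{468} - 34\right) \left(- \frac{2887}{2} + 335\right) = \left(- \frac{17315}{468}\right) \left(- \frac{2217}{2}\right) = \frac{12795785}{312}$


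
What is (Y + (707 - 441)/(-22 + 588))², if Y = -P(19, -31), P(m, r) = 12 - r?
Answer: 144865296/80089 ≈ 1808.8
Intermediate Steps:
Y = -43 (Y = -(12 - 1*(-31)) = -(12 + 31) = -1*43 = -43)
(Y + (707 - 441)/(-22 + 588))² = (-43 + (707 - 441)/(-22 + 588))² = (-43 + 266/566)² = (-43 + 266*(1/566))² = (-43 + 133/283)² = (-12036/283)² = 144865296/80089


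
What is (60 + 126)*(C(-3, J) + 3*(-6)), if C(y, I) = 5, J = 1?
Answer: -2418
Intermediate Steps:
(60 + 126)*(C(-3, J) + 3*(-6)) = (60 + 126)*(5 + 3*(-6)) = 186*(5 - 18) = 186*(-13) = -2418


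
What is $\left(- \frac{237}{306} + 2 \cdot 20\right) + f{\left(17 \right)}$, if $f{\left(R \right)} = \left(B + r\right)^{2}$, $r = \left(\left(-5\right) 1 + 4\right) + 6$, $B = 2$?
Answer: $\frac{8999}{102} \approx 88.225$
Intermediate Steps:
$r = 5$ ($r = \left(-5 + 4\right) + 6 = -1 + 6 = 5$)
$f{\left(R \right)} = 49$ ($f{\left(R \right)} = \left(2 + 5\right)^{2} = 7^{2} = 49$)
$\left(- \frac{237}{306} + 2 \cdot 20\right) + f{\left(17 \right)} = \left(- \frac{237}{306} + 2 \cdot 20\right) + 49 = \left(\left(-237\right) \frac{1}{306} + 40\right) + 49 = \left(- \frac{79}{102} + 40\right) + 49 = \frac{4001}{102} + 49 = \frac{8999}{102}$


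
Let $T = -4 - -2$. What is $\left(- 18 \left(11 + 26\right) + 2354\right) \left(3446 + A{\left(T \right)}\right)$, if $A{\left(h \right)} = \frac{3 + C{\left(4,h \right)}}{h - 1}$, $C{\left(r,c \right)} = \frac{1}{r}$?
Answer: $\frac{17445058}{3} \approx 5.815 \cdot 10^{6}$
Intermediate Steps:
$T = -2$ ($T = -4 + 2 = -2$)
$A{\left(h \right)} = \frac{13}{4 \left(-1 + h\right)}$ ($A{\left(h \right)} = \frac{3 + \frac{1}{4}}{h - 1} = \frac{3 + \frac{1}{4}}{-1 + h} = \frac{13}{4 \left(-1 + h\right)}$)
$\left(- 18 \left(11 + 26\right) + 2354\right) \left(3446 + A{\left(T \right)}\right) = \left(- 18 \left(11 + 26\right) + 2354\right) \left(3446 + \frac{13}{4 \left(-1 - 2\right)}\right) = \left(\left(-18\right) 37 + 2354\right) \left(3446 + \frac{13}{4 \left(-3\right)}\right) = \left(-666 + 2354\right) \left(3446 + \frac{13}{4} \left(- \frac{1}{3}\right)\right) = 1688 \left(3446 - \frac{13}{12}\right) = 1688 \cdot \frac{41339}{12} = \frac{17445058}{3}$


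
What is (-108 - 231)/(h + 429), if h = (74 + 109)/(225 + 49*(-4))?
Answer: -3277/4208 ≈ -0.77876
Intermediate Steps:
h = 183/29 (h = 183/(225 - 196) = 183/29 ≈ 6.3103)
(-108 - 231)/(h + 429) = (-108 - 231)/(183/29 + 429) = -339/12624/29 = -339*29/12624 = -3277/4208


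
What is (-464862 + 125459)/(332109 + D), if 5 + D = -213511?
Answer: -339403/118593 ≈ -2.8619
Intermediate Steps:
D = -213516 (D = -5 - 213511 = -213516)
(-464862 + 125459)/(332109 + D) = (-464862 + 125459)/(332109 - 213516) = -339403/118593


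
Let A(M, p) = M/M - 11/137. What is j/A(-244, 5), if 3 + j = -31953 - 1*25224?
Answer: -1305610/21 ≈ -62172.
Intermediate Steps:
j = -57180 (j = -3 + (-31953 - 1*25224) = -3 + (-31953 - 25224) = -3 - 57177 = -57180)
A(M, p) = 126/137 (A(M, p) = 1 - 11*1/137 = 1 - 11/137 = 126/137)
j/A(-244, 5) = -57180/126/137 = -57180*137/126 = -1305610/21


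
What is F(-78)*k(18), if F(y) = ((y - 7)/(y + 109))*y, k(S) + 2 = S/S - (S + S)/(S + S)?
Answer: -13260/31 ≈ -427.74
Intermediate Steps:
k(S) = -2 (k(S) = -2 + (S/S - (S + S)/(S + S)) = -2 + (1 - 2*S/(2*S)) = -2 + (1 - 2*S*1/(2*S)) = -2 + (1 - 1*1) = -2 + (1 - 1) = -2 + 0 = -2)
F(y) = y*(-7 + y)/(109 + y) (F(y) = ((-7 + y)/(109 + y))*y = y*(-7 + y)/(109 + y))
F(-78)*k(18) = -78*(-7 - 78)/(109 - 78)*(-2) = -78*(-85)/31*(-2) = -78*1/31*(-85)*(-2) = (6630/31)*(-2) = -13260/31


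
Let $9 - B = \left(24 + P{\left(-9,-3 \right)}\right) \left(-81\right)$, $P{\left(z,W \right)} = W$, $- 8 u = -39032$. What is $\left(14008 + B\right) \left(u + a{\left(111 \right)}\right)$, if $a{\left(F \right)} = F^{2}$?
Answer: $270349600$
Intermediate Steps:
$u = 4879$ ($u = \left(- \frac{1}{8}\right) \left(-39032\right) = 4879$)
$B = 1710$ ($B = 9 - \left(24 - 3\right) \left(-81\right) = 9 - 21 \left(-81\right) = 9 - -1701 = 9 + 1701 = 1710$)
$\left(14008 + B\right) \left(u + a{\left(111 \right)}\right) = \left(14008 + 1710\right) \left(4879 + 111^{2}\right) = 15718 \left(4879 + 12321\right) = 15718 \cdot 17200 = 270349600$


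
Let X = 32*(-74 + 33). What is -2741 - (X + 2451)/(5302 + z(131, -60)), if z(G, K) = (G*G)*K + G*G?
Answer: -2760725838/1007197 ≈ -2741.0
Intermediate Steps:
z(G, K) = G**2 + K*G**2 (z(G, K) = G**2*K + G**2 = K*G**2 + G**2 = G**2 + K*G**2)
X = -1312 (X = 32*(-41) = -1312)
-2741 - (X + 2451)/(5302 + z(131, -60)) = -2741 - (-1312 + 2451)/(5302 + 131**2*(1 - 60)) = -2741 - 1139/(5302 + 17161*(-59)) = -2741 - 1139/(5302 - 1012499) = -2741 - 1139/(-1007197) = -2741 - 1139*(-1)/1007197 = -2741 - 1*(-1139/1007197) = -2741 + 1139/1007197 = -2760725838/1007197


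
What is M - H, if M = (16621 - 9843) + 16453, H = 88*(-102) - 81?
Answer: 32288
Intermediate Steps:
H = -9057 (H = -8976 - 81 = -9057)
M = 23231 (M = 6778 + 16453 = 23231)
M - H = 23231 - 1*(-9057) = 23231 + 9057 = 32288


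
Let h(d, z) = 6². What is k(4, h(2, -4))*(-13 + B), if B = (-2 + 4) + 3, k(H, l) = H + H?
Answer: -64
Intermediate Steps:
h(d, z) = 36
k(H, l) = 2*H
B = 5 (B = 2 + 3 = 5)
k(4, h(2, -4))*(-13 + B) = (2*4)*(-13 + 5) = 8*(-8) = -64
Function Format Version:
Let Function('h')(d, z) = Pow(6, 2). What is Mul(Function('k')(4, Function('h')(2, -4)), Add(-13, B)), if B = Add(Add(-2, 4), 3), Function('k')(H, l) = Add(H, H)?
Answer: -64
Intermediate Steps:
Function('h')(d, z) = 36
Function('k')(H, l) = Mul(2, H)
B = 5 (B = Add(2, 3) = 5)
Mul(Function('k')(4, Function('h')(2, -4)), Add(-13, B)) = Mul(Mul(2, 4), Add(-13, 5)) = Mul(8, -8) = -64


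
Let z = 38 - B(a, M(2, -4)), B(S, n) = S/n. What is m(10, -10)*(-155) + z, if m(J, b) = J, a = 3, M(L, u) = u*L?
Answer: -12093/8 ≈ -1511.6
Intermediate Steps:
M(L, u) = L*u
z = 307/8 (z = 38 - 3/(2*(-4)) = 38 - 3/(-8) = 38 - 3*(-1)/8 = 38 - 1*(-3/8) = 38 + 3/8 = 307/8 ≈ 38.375)
m(10, -10)*(-155) + z = 10*(-155) + 307/8 = -1550 + 307/8 = -12093/8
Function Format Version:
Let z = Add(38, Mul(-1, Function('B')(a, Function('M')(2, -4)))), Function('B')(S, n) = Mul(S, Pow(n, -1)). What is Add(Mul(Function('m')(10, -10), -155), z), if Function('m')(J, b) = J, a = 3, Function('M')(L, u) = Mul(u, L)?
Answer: Rational(-12093, 8) ≈ -1511.6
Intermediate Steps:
Function('M')(L, u) = Mul(L, u)
z = Rational(307, 8) (z = Add(38, Mul(-1, Mul(3, Pow(Mul(2, -4), -1)))) = Add(38, Mul(-1, Mul(3, Pow(-8, -1)))) = Add(38, Mul(-1, Mul(3, Rational(-1, 8)))) = Add(38, Mul(-1, Rational(-3, 8))) = Add(38, Rational(3, 8)) = Rational(307, 8) ≈ 38.375)
Add(Mul(Function('m')(10, -10), -155), z) = Add(Mul(10, -155), Rational(307, 8)) = Add(-1550, Rational(307, 8)) = Rational(-12093, 8)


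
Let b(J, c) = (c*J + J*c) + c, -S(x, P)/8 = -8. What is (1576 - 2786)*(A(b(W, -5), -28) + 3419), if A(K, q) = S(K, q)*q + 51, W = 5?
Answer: -2030380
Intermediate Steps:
S(x, P) = 64 (S(x, P) = -8*(-8) = 64)
b(J, c) = c + 2*J*c (b(J, c) = (J*c + J*c) + c = 2*J*c + c = c + 2*J*c)
A(K, q) = 51 + 64*q (A(K, q) = 64*q + 51 = 51 + 64*q)
(1576 - 2786)*(A(b(W, -5), -28) + 3419) = (1576 - 2786)*((51 + 64*(-28)) + 3419) = -1210*((51 - 1792) + 3419) = -1210*(-1741 + 3419) = -1210*1678 = -2030380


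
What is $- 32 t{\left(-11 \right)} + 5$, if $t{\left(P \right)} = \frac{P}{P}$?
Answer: $-27$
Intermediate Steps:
$t{\left(P \right)} = 1$
$- 32 t{\left(-11 \right)} + 5 = \left(-32\right) 1 + 5 = -32 + 5 = -27$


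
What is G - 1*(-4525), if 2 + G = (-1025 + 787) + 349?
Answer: 4634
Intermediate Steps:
G = 109 (G = -2 + ((-1025 + 787) + 349) = -2 + (-238 + 349) = -2 + 111 = 109)
G - 1*(-4525) = 109 - 1*(-4525) = 109 + 4525 = 4634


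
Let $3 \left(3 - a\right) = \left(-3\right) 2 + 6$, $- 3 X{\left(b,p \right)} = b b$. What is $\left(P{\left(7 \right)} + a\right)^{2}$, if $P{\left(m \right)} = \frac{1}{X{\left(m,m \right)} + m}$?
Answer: $\frac{6561}{784} \approx 8.3686$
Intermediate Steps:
$X{\left(b,p \right)} = - \frac{b^{2}}{3}$ ($X{\left(b,p \right)} = - \frac{b b}{3} = - \frac{b^{2}}{3}$)
$P{\left(m \right)} = \frac{1}{m - \frac{m^{2}}{3}}$ ($P{\left(m \right)} = \frac{1}{- \frac{m^{2}}{3} + m} = \frac{1}{m - \frac{m^{2}}{3}}$)
$a = 3$ ($a = 3 - \frac{\left(-3\right) 2 + 6}{3} = 3 - \frac{-6 + 6}{3} = 3 - 0 = 3 + 0 = 3$)
$\left(P{\left(7 \right)} + a\right)^{2} = \left(- \frac{3}{7 \left(-3 + 7\right)} + 3\right)^{2} = \left(\left(-3\right) \frac{1}{7} \cdot \frac{1}{4} + 3\right)^{2} = \left(- \frac{3}{28} + 3\right)^{2} = \left(\frac{81}{28}\right)^{2} = \frac{6561}{784}$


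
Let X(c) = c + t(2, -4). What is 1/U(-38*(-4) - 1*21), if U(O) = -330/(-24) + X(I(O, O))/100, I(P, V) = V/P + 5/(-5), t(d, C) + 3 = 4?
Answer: 25/344 ≈ 0.072674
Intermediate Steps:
t(d, C) = 1 (t(d, C) = -3 + 4 = 1)
I(P, V) = -1 + V/P (I(P, V) = V/P + 5*(-⅕) = V/P - 1 = -1 + V/P)
X(c) = 1 + c (X(c) = c + 1 = 1 + c)
U(O) = 344/25 (U(O) = -330/(-24) + (1 + (O - O)/O)/100 = -330*(-1/24) + (1 + 0/O)*(1/100) = 55/4 + (1 + 0)*(1/100) = 55/4 + 1*(1/100) = 55/4 + 1/100 = 344/25)
1/U(-38*(-4) - 1*21) = 1/(344/25) = 25/344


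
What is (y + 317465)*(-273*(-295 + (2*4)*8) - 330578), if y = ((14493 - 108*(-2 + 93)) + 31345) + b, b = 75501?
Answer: -114757514640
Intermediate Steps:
y = 111511 (y = ((14493 - 108*(-2 + 93)) + 31345) + 75501 = ((14493 - 108*91) + 31345) + 75501 = ((14493 - 1*9828) + 31345) + 75501 = ((14493 - 9828) + 31345) + 75501 = (4665 + 31345) + 75501 = 36010 + 75501 = 111511)
(y + 317465)*(-273*(-295 + (2*4)*8) - 330578) = (111511 + 317465)*(-273*(-295 + (2*4)*8) - 330578) = 428976*(-273*(-295 + 8*8) - 330578) = 428976*(-273*(-295 + 64) - 330578) = 428976*(-273*(-231) - 330578) = 428976*(63063 - 330578) = 428976*(-267515) = -114757514640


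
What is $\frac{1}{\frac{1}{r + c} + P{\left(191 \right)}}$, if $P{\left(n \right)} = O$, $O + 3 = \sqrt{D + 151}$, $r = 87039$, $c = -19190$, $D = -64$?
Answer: $\frac{13810392554}{359072377571} + \frac{4603486801 \sqrt{87}}{359072377571} \approx 0.15804$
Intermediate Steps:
$O = -3 + \sqrt{87}$ ($O = -3 + \sqrt{-64 + 151} = -3 + \sqrt{87} \approx 6.3274$)
$P{\left(n \right)} = -3 + \sqrt{87}$
$\frac{1}{\frac{1}{r + c} + P{\left(191 \right)}} = \frac{1}{\frac{1}{87039 - 19190} - \left(3 - \sqrt{87}\right)} = \frac{1}{\frac{1}{67849} - \left(3 - \sqrt{87}\right)} = \frac{1}{- \frac{203546}{67849} + \sqrt{87}}$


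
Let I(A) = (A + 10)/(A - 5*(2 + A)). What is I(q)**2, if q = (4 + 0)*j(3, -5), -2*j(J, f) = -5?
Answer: 4/25 ≈ 0.16000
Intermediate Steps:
j(J, f) = 5/2 (j(J, f) = -1/2*(-5) = 5/2)
q = 10 (q = (4 + 0)*(5/2) = 4*(5/2) = 10)
I(A) = (10 + A)/(-10 - 4*A) (I(A) = (10 + A)/(A + (-10 - 5*A)) = (10 + A)/(-10 - 4*A))
I(q)**2 = ((-10 - 1*10)/(2*(5 + 2*10)))**2 = ((-10 - 10)/(2*(5 + 20)))**2 = ((1/2)*(-20)/25)**2 = ((1/2)*(1/25)*(-20))**2 = (-2/5)**2 = 4/25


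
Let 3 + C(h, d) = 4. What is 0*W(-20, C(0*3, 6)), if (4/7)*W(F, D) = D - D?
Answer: 0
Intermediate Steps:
C(h, d) = 1 (C(h, d) = -3 + 4 = 1)
W(F, D) = 0 (W(F, D) = 7*(D - D)/4 = (7/4)*0 = 0)
0*W(-20, C(0*3, 6)) = 0*0 = 0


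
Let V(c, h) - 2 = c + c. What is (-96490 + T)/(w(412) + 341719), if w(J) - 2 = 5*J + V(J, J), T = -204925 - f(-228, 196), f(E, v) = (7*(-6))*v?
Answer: -293183/344607 ≈ -0.85077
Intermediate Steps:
V(c, h) = 2 + 2*c (V(c, h) = 2 + (c + c) = 2 + 2*c)
f(E, v) = -42*v
T = -196693 (T = -204925 - (-42)*196 = -204925 - 1*(-8232) = -204925 + 8232 = -196693)
w(J) = 4 + 7*J (w(J) = 2 + (5*J + (2 + 2*J)) = 2 + (2 + 7*J) = 4 + 7*J)
(-96490 + T)/(w(412) + 341719) = (-96490 - 196693)/((4 + 7*412) + 341719) = -293183/((4 + 2884) + 341719) = -293183/(2888 + 341719) = -293183/344607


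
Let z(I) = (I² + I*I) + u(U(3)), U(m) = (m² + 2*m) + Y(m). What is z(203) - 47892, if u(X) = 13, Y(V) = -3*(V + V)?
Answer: 34539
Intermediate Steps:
Y(V) = -6*V
U(m) = m² - 4*m (U(m) = (m² + 2*m) - 6*m = m² - 4*m)
z(I) = 13 + 2*I² (z(I) = (I² + I*I) + 13 = (I² + I²) + 13 = 2*I² + 13 = 13 + 2*I²)
z(203) - 47892 = (13 + 2*203²) - 47892 = (13 + 2*41209) - 47892 = (13 + 82418) - 47892 = 82431 - 47892 = 34539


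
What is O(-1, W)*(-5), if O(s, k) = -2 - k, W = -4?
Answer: -10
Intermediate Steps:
O(-1, W)*(-5) = (-2 - 1*(-4))*(-5) = (-2 + 4)*(-5) = 2*(-5) = -10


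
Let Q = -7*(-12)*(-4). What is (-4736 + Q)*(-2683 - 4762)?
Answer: 37761040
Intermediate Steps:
Q = -336 (Q = 84*(-4) = -336)
(-4736 + Q)*(-2683 - 4762) = (-4736 - 336)*(-2683 - 4762) = -5072*(-7445) = 37761040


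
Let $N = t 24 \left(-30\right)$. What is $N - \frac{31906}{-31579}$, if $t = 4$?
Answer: $- \frac{90915614}{31579} \approx -2879.0$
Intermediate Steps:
$N = -2880$ ($N = 4 \cdot 24 \left(-30\right) = 96 \left(-30\right) = -2880$)
$N - \frac{31906}{-31579} = -2880 - \frac{31906}{-31579} = -2880 - - \frac{31906}{31579} = -2880 + \frac{31906}{31579} = - \frac{90915614}{31579}$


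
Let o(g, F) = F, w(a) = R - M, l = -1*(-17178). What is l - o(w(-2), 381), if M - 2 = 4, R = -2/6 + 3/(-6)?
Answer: 16797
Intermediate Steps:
l = 17178
R = -5/6 (R = -2*1/6 + 3*(-1/6) = -1/3 - 1/2 = -5/6 ≈ -0.83333)
M = 6 (M = 2 + 4 = 6)
w(a) = -41/6 (w(a) = -5/6 - 1*6 = -5/6 - 6 = -41/6)
l - o(w(-2), 381) = 17178 - 1*381 = 17178 - 381 = 16797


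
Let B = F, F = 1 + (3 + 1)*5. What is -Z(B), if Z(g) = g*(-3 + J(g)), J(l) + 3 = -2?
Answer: 168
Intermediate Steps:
J(l) = -5 (J(l) = -3 - 2 = -5)
F = 21 (F = 1 + 4*5 = 1 + 20 = 21)
B = 21
Z(g) = -8*g (Z(g) = g*(-3 - 5) = g*(-8) = -8*g)
-Z(B) = -(-8)*21 = -1*(-168) = 168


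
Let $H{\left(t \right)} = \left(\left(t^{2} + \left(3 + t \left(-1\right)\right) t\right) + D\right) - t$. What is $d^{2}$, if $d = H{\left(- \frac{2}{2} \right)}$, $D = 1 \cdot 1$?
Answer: $1$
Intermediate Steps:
$D = 1$
$H{\left(t \right)} = 1 + t^{2} - t + t \left(3 - t\right)$ ($H{\left(t \right)} = \left(\left(t^{2} + \left(3 + t \left(-1\right)\right) t\right) + 1\right) - t = \left(\left(t^{2} + \left(3 - t\right) t\right) + 1\right) - t = \left(\left(t^{2} + t \left(3 - t\right)\right) + 1\right) - t = \left(1 + t^{2} + t \left(3 - t\right)\right) - t = 1 + t^{2} - t + t \left(3 - t\right)$)
$d = -1$ ($d = 1 + 2 \left(- \frac{2}{2}\right) = 1 + 2 \left(\left(-2\right) \frac{1}{2}\right) = 1 + 2 \left(-1\right) = 1 - 2 = -1$)
$d^{2} = \left(-1\right)^{2} = 1$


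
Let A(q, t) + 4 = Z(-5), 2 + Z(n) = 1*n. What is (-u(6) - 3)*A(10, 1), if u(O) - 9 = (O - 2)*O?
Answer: 396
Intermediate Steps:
Z(n) = -2 + n (Z(n) = -2 + 1*n = -2 + n)
A(q, t) = -11 (A(q, t) = -4 + (-2 - 5) = -4 - 7 = -11)
u(O) = 9 + O*(-2 + O) (u(O) = 9 + (O - 2)*O = 9 + (-2 + O)*O = 9 + O*(-2 + O))
(-u(6) - 3)*A(10, 1) = (-(9 + 6² - 2*6) - 3)*(-11) = (-(9 + 36 - 12) - 3)*(-11) = (-1*33 - 3)*(-11) = (-33 - 3)*(-11) = -36*(-11) = 396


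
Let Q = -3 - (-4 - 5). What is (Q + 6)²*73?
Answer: 10512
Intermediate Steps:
Q = 6 (Q = -3 - 1*(-9) = -3 + 9 = 6)
(Q + 6)²*73 = (6 + 6)²*73 = 12²*73 = 144*73 = 10512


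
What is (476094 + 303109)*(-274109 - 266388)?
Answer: -421156883891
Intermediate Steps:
(476094 + 303109)*(-274109 - 266388) = 779203*(-540497) = -421156883891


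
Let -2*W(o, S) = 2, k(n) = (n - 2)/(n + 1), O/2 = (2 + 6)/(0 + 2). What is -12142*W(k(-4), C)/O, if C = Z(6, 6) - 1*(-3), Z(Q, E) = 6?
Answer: 6071/4 ≈ 1517.8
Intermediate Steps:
C = 9 (C = 6 - 1*(-3) = 6 + 3 = 9)
O = 8 (O = 2*((2 + 6)/(0 + 2)) = 2*(8/2) = 2*(8*(1/2)) = 2*4 = 8)
k(n) = (-2 + n)/(1 + n)
W(o, S) = -1 (W(o, S) = -1/2*2 = -1)
-12142*W(k(-4), C)/O = -(-12142)/8 = -12142*(-1/8) = 6071/4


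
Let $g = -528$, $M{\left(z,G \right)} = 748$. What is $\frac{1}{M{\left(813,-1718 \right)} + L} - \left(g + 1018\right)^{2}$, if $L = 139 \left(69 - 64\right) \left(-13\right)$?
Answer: $- \frac{1989708701}{8287} \approx -2.401 \cdot 10^{5}$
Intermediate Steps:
$L = -9035$ ($L = 139 \cdot 5 \left(-13\right) = 695 \left(-13\right) = -9035$)
$\frac{1}{M{\left(813,-1718 \right)} + L} - \left(g + 1018\right)^{2} = \frac{1}{748 - 9035} - \left(-528 + 1018\right)^{2} = \frac{1}{-8287} - 490^{2} = - \frac{1}{8287} - 240100 = - \frac{1989708701}{8287}$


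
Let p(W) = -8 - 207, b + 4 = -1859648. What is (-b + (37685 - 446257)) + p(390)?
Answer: 1450865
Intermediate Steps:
b = -1859652 (b = -4 - 1859648 = -1859652)
p(W) = -215
(-b + (37685 - 446257)) + p(390) = (-1*(-1859652) + (37685 - 446257)) - 215 = (1859652 - 408572) - 215 = 1451080 - 215 = 1450865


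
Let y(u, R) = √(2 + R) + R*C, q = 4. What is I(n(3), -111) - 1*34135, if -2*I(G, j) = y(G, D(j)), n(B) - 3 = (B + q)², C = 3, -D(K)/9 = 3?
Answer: -68189/2 - 5*I/2 ≈ -34095.0 - 2.5*I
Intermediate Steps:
D(K) = -27 (D(K) = -9*3 = -27)
n(B) = 3 + (4 + B)² (n(B) = 3 + (B + 4)² = 3 + (4 + B)²)
y(u, R) = √(2 + R) + 3*R (y(u, R) = √(2 + R) + R*3 = √(2 + R) + 3*R)
I(G, j) = 81/2 - 5*I/2 (I(G, j) = -(√(2 - 27) + 3*(-27))/2 = -(√(-25) - 81)/2 = -(5*I - 81)/2 = -(-81 + 5*I)/2 = 81/2 - 5*I/2)
I(n(3), -111) - 1*34135 = (81/2 - 5*I/2) - 1*34135 = (81/2 - 5*I/2) - 34135 = -68189/2 - 5*I/2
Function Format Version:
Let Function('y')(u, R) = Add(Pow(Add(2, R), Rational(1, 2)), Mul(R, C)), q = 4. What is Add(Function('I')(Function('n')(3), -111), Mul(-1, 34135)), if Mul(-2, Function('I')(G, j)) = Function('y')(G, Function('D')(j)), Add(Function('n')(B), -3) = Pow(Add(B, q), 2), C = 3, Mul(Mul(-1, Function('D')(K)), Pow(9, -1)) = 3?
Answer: Add(Rational(-68189, 2), Mul(Rational(-5, 2), I)) ≈ Add(-34095., Mul(-2.5000, I))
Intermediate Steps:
Function('D')(K) = -27 (Function('D')(K) = Mul(-9, 3) = -27)
Function('n')(B) = Add(3, Pow(Add(4, B), 2)) (Function('n')(B) = Add(3, Pow(Add(B, 4), 2)) = Add(3, Pow(Add(4, B), 2)))
Function('y')(u, R) = Add(Pow(Add(2, R), Rational(1, 2)), Mul(3, R)) (Function('y')(u, R) = Add(Pow(Add(2, R), Rational(1, 2)), Mul(R, 3)) = Add(Pow(Add(2, R), Rational(1, 2)), Mul(3, R)))
Function('I')(G, j) = Add(Rational(81, 2), Mul(Rational(-5, 2), I)) (Function('I')(G, j) = Mul(Rational(-1, 2), Add(Pow(Add(2, -27), Rational(1, 2)), Mul(3, -27))) = Mul(Rational(-1, 2), Add(Pow(-25, Rational(1, 2)), -81)) = Mul(Rational(-1, 2), Add(Mul(5, I), -81)) = Mul(Rational(-1, 2), Add(-81, Mul(5, I))) = Add(Rational(81, 2), Mul(Rational(-5, 2), I)))
Add(Function('I')(Function('n')(3), -111), Mul(-1, 34135)) = Add(Add(Rational(81, 2), Mul(Rational(-5, 2), I)), Mul(-1, 34135)) = Add(Add(Rational(81, 2), Mul(Rational(-5, 2), I)), -34135) = Add(Rational(-68189, 2), Mul(Rational(-5, 2), I))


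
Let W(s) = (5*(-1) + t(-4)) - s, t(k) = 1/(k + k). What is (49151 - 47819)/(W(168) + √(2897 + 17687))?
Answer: -1639840/66761 - 18944*√5146/66761 ≈ -44.918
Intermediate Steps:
t(k) = 1/(2*k)
W(s) = -41/8 - s (W(s) = (5*(-1) + (½)/(-4)) - s = (-5 + (½)*(-¼)) - s = (-5 - ⅛) - s = -41/8 - s)
(49151 - 47819)/(W(168) + √(2897 + 17687)) = (49151 - 47819)/((-41/8 - 1*168) + √(2897 + 17687)) = 1332/((-41/8 - 168) + √20584) = 1332/(-1385/8 + 2*√5146)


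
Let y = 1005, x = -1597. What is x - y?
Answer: -2602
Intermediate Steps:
x - y = -1597 - 1*1005 = -1597 - 1005 = -2602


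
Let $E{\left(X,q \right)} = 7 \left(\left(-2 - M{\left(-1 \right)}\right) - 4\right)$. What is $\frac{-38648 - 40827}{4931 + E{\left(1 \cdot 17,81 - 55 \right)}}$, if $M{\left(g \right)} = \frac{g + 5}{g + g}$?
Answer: $- \frac{79475}{4903} \approx -16.209$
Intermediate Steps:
$M{\left(g \right)} = \frac{5 + g}{2 g}$
$E{\left(X,q \right)} = -28$ ($E{\left(X,q \right)} = 7 \left(\left(-2 - \frac{5 - 1}{2 \left(-1\right)}\right) - 4\right) = 7 \left(\left(-2 - \frac{1}{2} \left(-1\right) 4\right) - 4\right) = 7 \left(\left(-2 - -2\right) - 4\right) = 7 \left(\left(-2 + 2\right) - 4\right) = 7 \left(0 - 4\right) = 7 \left(-4\right) = -28$)
$\frac{-38648 - 40827}{4931 + E{\left(1 \cdot 17,81 - 55 \right)}} = \frac{-38648 - 40827}{4931 - 28} = - \frac{79475}{4903}$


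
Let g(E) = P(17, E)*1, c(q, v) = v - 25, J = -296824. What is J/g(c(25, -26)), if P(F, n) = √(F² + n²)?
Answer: -148412*√10/85 ≈ -5521.4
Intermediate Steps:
c(q, v) = -25 + v
g(E) = √(289 + E²) (g(E) = √(17² + E²)*1 = √(289 + E²)*1 = √(289 + E²))
J/g(c(25, -26)) = -296824/√(289 + (-25 - 26)²) = -296824/√(289 + (-51)²) = -296824/√(289 + 2601) = -296824*√10/170 = -148412*√10/85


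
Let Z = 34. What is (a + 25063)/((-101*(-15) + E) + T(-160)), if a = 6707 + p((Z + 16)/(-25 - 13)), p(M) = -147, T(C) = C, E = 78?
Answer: 31623/1433 ≈ 22.068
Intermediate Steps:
a = 6560 (a = 6707 - 147 = 6560)
(a + 25063)/((-101*(-15) + E) + T(-160)) = (6560 + 25063)/((-101*(-15) + 78) - 160) = 31623/((1515 + 78) - 160) = 31623/(1593 - 160) = 31623/1433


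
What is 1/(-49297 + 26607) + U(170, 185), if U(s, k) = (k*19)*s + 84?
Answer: 13560315459/22690 ≈ 5.9763e+5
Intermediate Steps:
U(s, k) = 84 + 19*k*s (U(s, k) = (19*k)*s + 84 = 19*k*s + 84 = 84 + 19*k*s)
1/(-49297 + 26607) + U(170, 185) = 1/(-49297 + 26607) + (84 + 19*185*170) = 1/(-22690) + (84 + 597550) = -1/22690 + 597634 = 13560315459/22690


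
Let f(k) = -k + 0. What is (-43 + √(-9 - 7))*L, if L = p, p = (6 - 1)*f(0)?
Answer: 0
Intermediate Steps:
f(k) = -k
p = 0 (p = (6 - 1)*(-1*0) = 5*0 = 0)
L = 0
(-43 + √(-9 - 7))*L = (-43 + √(-9 - 7))*0 = (-43 + √(-16))*0 = (-43 + 4*I)*0 = 0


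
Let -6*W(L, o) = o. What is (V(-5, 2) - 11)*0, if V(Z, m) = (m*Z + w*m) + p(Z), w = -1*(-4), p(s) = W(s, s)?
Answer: 0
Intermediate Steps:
W(L, o) = -o/6
p(s) = -s/6
w = 4
V(Z, m) = 4*m - Z/6 + Z*m (V(Z, m) = (m*Z + 4*m) - Z/6 = (Z*m + 4*m) - Z/6 = (4*m + Z*m) - Z/6 = 4*m - Z/6 + Z*m)
(V(-5, 2) - 11)*0 = ((4*2 - ⅙*(-5) - 5*2) - 11)*0 = ((8 + ⅚ - 10) - 11)*0 = (-7/6 - 11)*0 = -73/6*0 = 0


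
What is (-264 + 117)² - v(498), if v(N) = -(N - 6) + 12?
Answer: 22089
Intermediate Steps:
v(N) = 18 - N (v(N) = -(-6 + N) + 12 = (6 - N) + 12 = 18 - N)
(-264 + 117)² - v(498) = (-264 + 117)² - (18 - 1*498) = (-147)² - (18 - 498) = 21609 - 1*(-480) = 21609 + 480 = 22089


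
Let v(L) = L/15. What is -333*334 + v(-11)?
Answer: -1668341/15 ≈ -1.1122e+5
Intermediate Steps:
v(L) = L/15 (v(L) = L*(1/15) = L/15)
-333*334 + v(-11) = -333*334 + (1/15)*(-11) = -111222 - 11/15 = -1668341/15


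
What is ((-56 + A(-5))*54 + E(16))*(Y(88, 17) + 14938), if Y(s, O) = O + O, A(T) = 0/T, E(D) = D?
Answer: -45035776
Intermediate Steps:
A(T) = 0
Y(s, O) = 2*O
((-56 + A(-5))*54 + E(16))*(Y(88, 17) + 14938) = ((-56 + 0)*54 + 16)*(2*17 + 14938) = (-56*54 + 16)*(34 + 14938) = (-3024 + 16)*14972 = -3008*14972 = -45035776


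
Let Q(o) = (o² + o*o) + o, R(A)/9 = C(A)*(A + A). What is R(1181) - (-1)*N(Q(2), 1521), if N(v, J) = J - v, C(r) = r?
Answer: 25107209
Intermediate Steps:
R(A) = 18*A² (R(A) = 9*(A*(A + A)) = 9*(A*(2*A)) = 9*(2*A²) = 18*A²)
Q(o) = o + 2*o² (Q(o) = (o² + o²) + o = 2*o² + o = o + 2*o²)
R(1181) - (-1)*N(Q(2), 1521) = 18*1181² - (-1)*(1521 - 2*(1 + 2*2)) = 18*1394761 - (-1)*(1521 - 2*(1 + 4)) = 25105698 - (-1)*(1521 - 2*5) = 25105698 - (-1)*(1521 - 1*10) = 25105698 - (-1)*(1521 - 10) = 25105698 - (-1)*1511 = 25105698 - 1*(-1511) = 25105698 + 1511 = 25107209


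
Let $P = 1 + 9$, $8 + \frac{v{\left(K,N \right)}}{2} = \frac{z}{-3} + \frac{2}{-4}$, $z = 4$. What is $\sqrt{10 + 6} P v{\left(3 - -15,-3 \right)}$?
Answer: $- \frac{2360}{3} \approx -786.67$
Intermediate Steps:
$v{\left(K,N \right)} = - \frac{59}{3}$ ($v{\left(K,N \right)} = -16 + 2 \left(\frac{4}{-3} + \frac{2}{-4}\right) = -16 + 2 \left(4 \left(- \frac{1}{3}\right) + 2 \left(- \frac{1}{4}\right)\right) = -16 + 2 \left(- \frac{4}{3} - \frac{1}{2}\right) = -16 + 2 \left(- \frac{11}{6}\right) = -16 - \frac{11}{3} = - \frac{59}{3}$)
$P = 10$
$\sqrt{10 + 6} P v{\left(3 - -15,-3 \right)} = \sqrt{10 + 6} \cdot 10 \left(- \frac{59}{3}\right) = \sqrt{16} \cdot 10 \left(- \frac{59}{3}\right) = 4 \cdot 10 \left(- \frac{59}{3}\right) = 40 \left(- \frac{59}{3}\right) = - \frac{2360}{3}$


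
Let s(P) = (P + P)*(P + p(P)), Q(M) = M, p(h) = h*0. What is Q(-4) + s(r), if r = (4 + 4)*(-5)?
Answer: 3196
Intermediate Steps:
p(h) = 0
r = -40 (r = 8*(-5) = -40)
s(P) = 2*P² (s(P) = (P + P)*(P + 0) = (2*P)*P = 2*P²)
Q(-4) + s(r) = -4 + 2*(-40)² = -4 + 2*1600 = -4 + 3200 = 3196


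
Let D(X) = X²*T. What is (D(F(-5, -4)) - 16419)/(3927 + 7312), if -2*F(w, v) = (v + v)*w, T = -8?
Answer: -19619/11239 ≈ -1.7456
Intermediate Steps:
F(w, v) = -v*w (F(w, v) = -(v + v)*w/2 = -2*v*w/2 = -v*w)
D(X) = -8*X² (D(X) = X²*(-8) = -8*X²)
(D(F(-5, -4)) - 16419)/(3927 + 7312) = (-8*(-1*(-4)*(-5))² - 16419)/(3927 + 7312) = (-8*(-20)² - 16419)/11239 = (-8*400 - 16419)*(1/11239) = (-3200 - 16419)*(1/11239) = -19619*1/11239 = -19619/11239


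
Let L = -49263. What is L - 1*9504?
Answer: -58767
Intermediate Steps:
L - 1*9504 = -49263 - 1*9504 = -49263 - 9504 = -58767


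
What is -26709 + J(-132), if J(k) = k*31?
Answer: -30801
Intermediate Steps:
J(k) = 31*k
-26709 + J(-132) = -26709 + 31*(-132) = -26709 - 4092 = -30801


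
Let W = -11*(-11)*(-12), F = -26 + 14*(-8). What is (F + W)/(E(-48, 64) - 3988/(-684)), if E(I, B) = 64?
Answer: -271890/11941 ≈ -22.769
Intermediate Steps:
F = -138 (F = -26 - 112 = -138)
W = -1452 (W = 121*(-12) = -1452)
(F + W)/(E(-48, 64) - 3988/(-684)) = (-138 - 1452)/(64 - 3988/(-684)) = -1590/(64 - 3988*(-1/684)) = -1590/(64 + 997/171) = -1590/11941/171 = -1590*171/11941 = -271890/11941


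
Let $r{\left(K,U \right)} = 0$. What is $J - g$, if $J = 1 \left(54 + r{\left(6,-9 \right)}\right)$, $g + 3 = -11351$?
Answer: $11408$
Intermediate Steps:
$g = -11354$ ($g = -3 - 11351 = -11354$)
$J = 54$ ($J = 1 \left(54 + 0\right) = 1 \cdot 54 = 54$)
$J - g = 54 - -11354 = 54 + 11354 = 11408$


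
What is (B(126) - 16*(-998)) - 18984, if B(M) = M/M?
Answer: -3015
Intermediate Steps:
B(M) = 1
(B(126) - 16*(-998)) - 18984 = (1 - 16*(-998)) - 18984 = (1 + 15968) - 18984 = 15969 - 18984 = -3015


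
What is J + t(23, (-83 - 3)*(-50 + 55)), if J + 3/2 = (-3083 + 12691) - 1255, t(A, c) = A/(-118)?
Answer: 492727/59 ≈ 8351.3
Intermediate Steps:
t(A, c) = -A/118 (t(A, c) = A*(-1/118) = -A/118)
J = 16703/2 (J = -3/2 + ((-3083 + 12691) - 1255) = -3/2 + (9608 - 1255) = -3/2 + 8353 = 16703/2 ≈ 8351.5)
J + t(23, (-83 - 3)*(-50 + 55)) = 16703/2 - 1/118*23 = 16703/2 - 23/118 = 492727/59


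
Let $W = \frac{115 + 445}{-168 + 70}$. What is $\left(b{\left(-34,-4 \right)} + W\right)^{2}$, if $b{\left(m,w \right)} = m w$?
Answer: $\frac{831744}{49} \approx 16974.0$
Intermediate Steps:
$W = - \frac{40}{7}$ ($W = \frac{560}{-98} = 560 \left(- \frac{1}{98}\right) = - \frac{40}{7} \approx -5.7143$)
$\left(b{\left(-34,-4 \right)} + W\right)^{2} = \left(\left(-34\right) \left(-4\right) - \frac{40}{7}\right)^{2} = \left(136 - \frac{40}{7}\right)^{2} = \left(\frac{912}{7}\right)^{2} = \frac{831744}{49}$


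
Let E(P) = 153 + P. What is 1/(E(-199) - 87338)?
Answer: -1/87384 ≈ -1.1444e-5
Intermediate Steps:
1/(E(-199) - 87338) = 1/((153 - 199) - 87338) = 1/(-46 - 87338) = 1/(-87384) = -1/87384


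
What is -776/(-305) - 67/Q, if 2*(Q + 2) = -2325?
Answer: 1848174/710345 ≈ 2.6018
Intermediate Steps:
Q = -2329/2 (Q = -2 + (½)*(-2325) = -2 - 2325/2 = -2329/2 ≈ -1164.5)
-776/(-305) - 67/Q = -776/(-305) - 67/(-2329/2) = -776*(-1/305) - 67*(-2/2329) = 776/305 + 134/2329 = 1848174/710345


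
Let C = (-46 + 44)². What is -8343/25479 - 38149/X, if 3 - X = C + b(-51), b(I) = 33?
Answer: 107968301/96254 ≈ 1121.7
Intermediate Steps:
C = 4 (C = (-2)² = 4)
X = -34 (X = 3 - (4 + 33) = 3 - 1*37 = 3 - 37 = -34)
-8343/25479 - 38149/X = -8343/25479 - 38149/(-34) = -8343*1/25479 - 38149*(-1/34) = -927/2831 + 38149/34 = 107968301/96254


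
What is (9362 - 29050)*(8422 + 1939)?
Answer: -203987368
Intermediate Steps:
(9362 - 29050)*(8422 + 1939) = -19688*10361 = -203987368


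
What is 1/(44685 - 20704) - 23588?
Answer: -565663827/23981 ≈ -23588.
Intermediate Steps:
1/(44685 - 20704) - 23588 = 1/23981 - 23588 = -565663827/23981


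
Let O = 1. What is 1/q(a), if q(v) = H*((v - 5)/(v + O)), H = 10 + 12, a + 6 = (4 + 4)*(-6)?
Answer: 53/1298 ≈ 0.040832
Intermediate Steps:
a = -54 (a = -6 + (4 + 4)*(-6) = -6 + 8*(-6) = -6 - 48 = -54)
H = 22
q(v) = 22*(-5 + v)/(1 + v) (q(v) = 22*((v - 5)/(v + 1)) = 22*((-5 + v)/(1 + v)) = 22*(-5 + v)/(1 + v))
1/q(a) = 1/(22*(-5 - 54)/(1 - 54)) = 1/(22*(-59)/(-53)) = 1/(22*(-1/53)*(-59)) = 1/(1298/53) = 53/1298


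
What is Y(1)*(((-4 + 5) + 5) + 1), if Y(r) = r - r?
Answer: 0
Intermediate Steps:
Y(r) = 0
Y(1)*(((-4 + 5) + 5) + 1) = 0*(((-4 + 5) + 5) + 1) = 0*((1 + 5) + 1) = 0*(6 + 1) = 0*7 = 0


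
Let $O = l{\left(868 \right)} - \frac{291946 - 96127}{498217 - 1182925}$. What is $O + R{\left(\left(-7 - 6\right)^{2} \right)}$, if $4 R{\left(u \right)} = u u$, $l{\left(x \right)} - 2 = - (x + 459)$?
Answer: $\frac{331828668}{57059} \approx 5815.5$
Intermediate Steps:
$l{\left(x \right)} = -457 - x$ ($l{\left(x \right)} = 2 - \left(x + 459\right) = 2 - \left(459 + x\right) = -457 - x$)
$R{\left(u \right)} = \frac{u^{2}}{4}$ ($R{\left(u \right)} = \frac{u u}{4} = \frac{u^{2}}{4}$)
$O = - \frac{302347427}{228236}$ ($O = \left(-457 - 868\right) - \frac{291946 - 96127}{498217 - 1182925} = \left(-457 - 868\right) - \frac{195819}{-684708} = -1325 - 195819 \left(- \frac{1}{684708}\right) = -1325 - - \frac{65273}{228236} = -1325 + \frac{65273}{228236} = - \frac{302347427}{228236} \approx -1324.7$)
$O + R{\left(\left(-7 - 6\right)^{2} \right)} = - \frac{302347427}{228236} + \frac{\left(\left(-7 - 6\right)^{2}\right)^{2}}{4} = - \frac{302347427}{228236} + \frac{\left(\left(-13\right)^{2}\right)^{2}}{4} = - \frac{302347427}{228236} + \frac{169^{2}}{4} = - \frac{302347427}{228236} + \frac{1}{4} \cdot 28561 = - \frac{302347427}{228236} + \frac{28561}{4} = \frac{331828668}{57059}$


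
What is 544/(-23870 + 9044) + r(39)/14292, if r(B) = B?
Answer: -133271/3923948 ≈ -0.033964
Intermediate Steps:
544/(-23870 + 9044) + r(39)/14292 = 544/(-23870 + 9044) + 39/14292 = 544/(-14826) + 39*(1/14292) = 544*(-1/14826) + 13/4764 = -272/7413 + 13/4764 = -133271/3923948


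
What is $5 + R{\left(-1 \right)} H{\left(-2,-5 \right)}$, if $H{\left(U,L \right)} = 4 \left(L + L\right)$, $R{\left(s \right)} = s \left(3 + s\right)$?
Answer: $85$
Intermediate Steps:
$H{\left(U,L \right)} = 8 L$ ($H{\left(U,L \right)} = 4 \cdot 2 L = 8 L$)
$5 + R{\left(-1 \right)} H{\left(-2,-5 \right)} = 5 + - (3 - 1) 8 \left(-5\right) = 5 + \left(-1\right) 2 \left(-40\right) = 5 - -80 = 5 + 80 = 85$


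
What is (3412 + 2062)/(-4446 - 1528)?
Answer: -2737/2987 ≈ -0.91630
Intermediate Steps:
(3412 + 2062)/(-4446 - 1528) = 5474/(-5974) = 5474*(-1/5974) = -2737/2987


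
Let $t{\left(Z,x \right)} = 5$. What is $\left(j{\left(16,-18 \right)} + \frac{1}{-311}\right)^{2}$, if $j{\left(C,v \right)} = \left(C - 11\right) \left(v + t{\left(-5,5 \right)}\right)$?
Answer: $\frac{408686656}{96721} \approx 4225.4$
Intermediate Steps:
$j{\left(C,v \right)} = \left(-11 + C\right) \left(5 + v\right)$ ($j{\left(C,v \right)} = \left(C - 11\right) \left(v + 5\right) = \left(-11 + C\right) \left(5 + v\right)$)
$\left(j{\left(16,-18 \right)} + \frac{1}{-311}\right)^{2} = \left(\left(-55 - -198 + 5 \cdot 16 + 16 \left(-18\right)\right) + \frac{1}{-311}\right)^{2} = \left(\left(-55 + 198 + 80 - 288\right) - \frac{1}{311}\right)^{2} = \left(-65 - \frac{1}{311}\right)^{2} = \left(- \frac{20216}{311}\right)^{2} = \frac{408686656}{96721}$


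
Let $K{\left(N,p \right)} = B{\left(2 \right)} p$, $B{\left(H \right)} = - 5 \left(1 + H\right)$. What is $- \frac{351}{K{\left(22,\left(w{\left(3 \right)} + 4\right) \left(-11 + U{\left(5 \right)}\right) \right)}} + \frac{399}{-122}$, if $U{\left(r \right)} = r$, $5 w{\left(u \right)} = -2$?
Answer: $- \frac{3187}{732} \approx -4.3538$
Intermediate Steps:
$B{\left(H \right)} = -5 - 5 H$
$w{\left(u \right)} = - \frac{2}{5}$ ($w{\left(u \right)} = \frac{1}{5} \left(-2\right) = - \frac{2}{5}$)
$K{\left(N,p \right)} = - 15 p$ ($K{\left(N,p \right)} = \left(-5 - 10\right) p = - 15 p$)
$- \frac{351}{K{\left(22,\left(w{\left(3 \right)} + 4\right) \left(-11 + U{\left(5 \right)}\right) \right)}} + \frac{399}{-122} = - \frac{351}{\left(-15\right) \left(- \frac{2}{5} + 4\right) \left(-11 + 5\right)} + \frac{399}{-122} = - \frac{351}{\left(-15\right) \frac{18}{5} \left(-6\right)} + 399 \left(- \frac{1}{122}\right) = - \frac{351}{\left(-15\right) \left(- \frac{108}{5}\right)} - \frac{399}{122} = - \frac{351}{324} - \frac{399}{122} = \left(-351\right) \frac{1}{324} - \frac{399}{122} = - \frac{13}{12} - \frac{399}{122} = - \frac{3187}{732}$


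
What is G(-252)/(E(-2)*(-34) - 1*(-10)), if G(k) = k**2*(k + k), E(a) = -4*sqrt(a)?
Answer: -26671680/3091 + 362734848*I*sqrt(2)/3091 ≈ -8628.8 + 1.6596e+5*I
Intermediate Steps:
G(k) = 2*k**3 (G(k) = k**2*(2*k) = 2*k**3)
G(-252)/(E(-2)*(-34) - 1*(-10)) = (2*(-252)**3)/(-4*I*sqrt(2)*(-34) - 1*(-10)) = (2*(-16003008))/(-4*I*sqrt(2)*(-34) + 10) = -32006016/(-4*I*sqrt(2)*(-34) + 10) = -32006016/(136*I*sqrt(2) + 10) = -32006016/(10 + 136*I*sqrt(2))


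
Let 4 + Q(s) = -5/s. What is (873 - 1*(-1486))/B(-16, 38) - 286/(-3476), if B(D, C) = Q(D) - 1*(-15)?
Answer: 5965905/28598 ≈ 208.61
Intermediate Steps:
Q(s) = -4 - 5/s
B(D, C) = 11 - 5/D (B(D, C) = (-4 - 5/D) - 1*(-15) = (-4 - 5/D) + 15 = 11 - 5/D)
(873 - 1*(-1486))/B(-16, 38) - 286/(-3476) = (873 - 1*(-1486))/(11 - 5/(-16)) - 286/(-3476) = (873 + 1486)/(11 - 5*(-1/16)) - 286*(-1/3476) = 2359/(11 + 5/16) + 13/158 = 2359/(181/16) + 13/158 = 2359*(16/181) + 13/158 = 37744/181 + 13/158 = 5965905/28598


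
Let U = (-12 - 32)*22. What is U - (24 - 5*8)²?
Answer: -1224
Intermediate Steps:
U = -968 (U = -44*22 = -968)
U - (24 - 5*8)² = -968 - (24 - 5*8)² = -968 - (24 - 40)² = -968 - 1*(-16)² = -968 - 1*256 = -968 - 256 = -1224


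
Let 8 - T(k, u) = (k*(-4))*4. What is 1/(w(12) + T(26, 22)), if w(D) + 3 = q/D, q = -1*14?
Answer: 6/2519 ≈ 0.0023819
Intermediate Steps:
q = -14
T(k, u) = 8 + 16*k (T(k, u) = 8 - k*(-4)*4 = 8 - (-4*k)*4 = 8 - (-16)*k = 8 + 16*k)
w(D) = -3 - 14/D
1/(w(12) + T(26, 22)) = 1/((-3 - 14/12) + (8 + 16*26)) = 1/((-3 - 14*1/12) + (8 + 416)) = 1/((-3 - 7/6) + 424) = 1/(-25/6 + 424) = 1/(2519/6) = 6/2519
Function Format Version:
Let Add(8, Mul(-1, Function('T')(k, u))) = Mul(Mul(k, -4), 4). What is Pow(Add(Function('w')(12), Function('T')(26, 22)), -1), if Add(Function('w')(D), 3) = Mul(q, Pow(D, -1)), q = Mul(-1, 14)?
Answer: Rational(6, 2519) ≈ 0.0023819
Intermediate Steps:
q = -14
Function('T')(k, u) = Add(8, Mul(16, k)) (Function('T')(k, u) = Add(8, Mul(-1, Mul(Mul(k, -4), 4))) = Add(8, Mul(-1, Mul(Mul(-4, k), 4))) = Add(8, Mul(-1, Mul(-16, k))) = Add(8, Mul(16, k)))
Function('w')(D) = Add(-3, Mul(-14, Pow(D, -1)))
Pow(Add(Function('w')(12), Function('T')(26, 22)), -1) = Pow(Add(Add(-3, Mul(-14, Pow(12, -1))), Add(8, Mul(16, 26))), -1) = Pow(Add(Add(-3, Mul(-14, Rational(1, 12))), Add(8, 416)), -1) = Pow(Add(Add(-3, Rational(-7, 6)), 424), -1) = Pow(Add(Rational(-25, 6), 424), -1) = Pow(Rational(2519, 6), -1) = Rational(6, 2519)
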